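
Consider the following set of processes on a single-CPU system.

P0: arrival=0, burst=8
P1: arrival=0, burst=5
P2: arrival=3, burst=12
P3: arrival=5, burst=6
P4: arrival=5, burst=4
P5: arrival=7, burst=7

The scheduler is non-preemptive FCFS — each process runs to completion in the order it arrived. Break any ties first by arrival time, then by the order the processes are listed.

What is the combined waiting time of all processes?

92

Gantt: | P0 0-8 | P1 8-13 | P2 13-25 | P3 25-31 | P4 31-35 | P5 35-42 |
Completion: P0=8  P1=13  P2=25  P3=31  P4=35  P5=42
Waiting = turnaround − burst: P0=0, P1=8, P2=10, P3=20, P4=26, P5=28
Total waiting = 0 + 8 + 10 + 20 + 26 + 28 = 92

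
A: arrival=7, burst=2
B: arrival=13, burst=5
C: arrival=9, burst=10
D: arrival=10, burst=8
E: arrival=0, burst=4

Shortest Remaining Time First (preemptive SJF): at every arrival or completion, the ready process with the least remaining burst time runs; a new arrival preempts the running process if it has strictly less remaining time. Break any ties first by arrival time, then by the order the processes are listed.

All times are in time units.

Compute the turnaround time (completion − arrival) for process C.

Timeline: | E 0-4 | idle 4-7 | A 7-9 | C 9-10 | D 10-18 | B 18-23 | C 23-32 |
Completion: A=9  B=23  C=32  D=18  E=4
Turnaround (C−A): A=2  B=10  C=23  D=8  E=4
Turnaround(C) = completion − arrival = 32 − 9 = 23

23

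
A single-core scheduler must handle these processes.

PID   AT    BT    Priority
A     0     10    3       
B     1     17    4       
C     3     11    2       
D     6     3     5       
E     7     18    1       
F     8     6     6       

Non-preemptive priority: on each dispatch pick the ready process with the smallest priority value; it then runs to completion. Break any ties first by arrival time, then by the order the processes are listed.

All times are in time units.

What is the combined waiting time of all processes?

Gantt: | A 0-10 | E 10-28 | C 28-39 | B 39-56 | D 56-59 | F 59-65 |
Completion: A=10  B=56  C=39  D=59  E=28  F=65
Turnaround (C−A): A=10  B=55  C=36  D=53  E=21  F=57
Waiting = turnaround − burst: A=0, B=38, C=25, D=50, E=3, F=51
Total waiting = 0 + 38 + 25 + 50 + 3 + 51 = 167

167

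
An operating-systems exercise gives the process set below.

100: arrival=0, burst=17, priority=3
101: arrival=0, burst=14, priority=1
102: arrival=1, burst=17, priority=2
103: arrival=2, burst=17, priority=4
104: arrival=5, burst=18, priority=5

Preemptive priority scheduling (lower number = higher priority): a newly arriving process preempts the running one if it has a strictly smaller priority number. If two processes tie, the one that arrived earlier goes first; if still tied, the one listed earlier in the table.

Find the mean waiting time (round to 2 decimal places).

Timeline: | 101 0-14 | 102 14-31 | 100 31-48 | 103 48-65 | 104 65-83 |
Completion: 100=48  101=14  102=31  103=65  104=83
Waiting times: 100=31, 101=0, 102=13, 103=46, 104=60
Average waiting = (31+0+13+46+60) / 5 = 150/5 = 30.00

30.00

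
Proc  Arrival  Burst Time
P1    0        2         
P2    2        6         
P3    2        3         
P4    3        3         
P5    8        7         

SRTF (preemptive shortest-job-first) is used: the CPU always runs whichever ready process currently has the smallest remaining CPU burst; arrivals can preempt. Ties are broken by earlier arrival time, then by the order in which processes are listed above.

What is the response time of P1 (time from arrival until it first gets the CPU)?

0

Gantt: | P1 0-2 | P3 2-5 | P4 5-8 | P2 8-14 | P5 14-21 |
Completion: P1=2  P2=14  P3=5  P4=8  P5=21
Turnaround (C−A): P1=2  P2=12  P3=3  P4=5  P5=13
Response(P1) = first start − arrival = 0 − 0 = 0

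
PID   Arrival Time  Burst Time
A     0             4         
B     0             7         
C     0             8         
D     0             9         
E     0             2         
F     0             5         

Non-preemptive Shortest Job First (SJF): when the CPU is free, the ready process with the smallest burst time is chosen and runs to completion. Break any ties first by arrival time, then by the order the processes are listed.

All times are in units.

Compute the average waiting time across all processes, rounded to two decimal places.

Schedule: | E 0-2 | A 2-6 | F 6-11 | B 11-18 | C 18-26 | D 26-35 |
Completion: A=6  B=18  C=26  D=35  E=2  F=11
Turnaround (C−A): A=6  B=18  C=26  D=35  E=2  F=11
Waiting times: A=2, B=11, C=18, D=26, E=0, F=6
Average waiting = (2+11+18+26+0+6) / 6 = 63/6 = 10.50

10.50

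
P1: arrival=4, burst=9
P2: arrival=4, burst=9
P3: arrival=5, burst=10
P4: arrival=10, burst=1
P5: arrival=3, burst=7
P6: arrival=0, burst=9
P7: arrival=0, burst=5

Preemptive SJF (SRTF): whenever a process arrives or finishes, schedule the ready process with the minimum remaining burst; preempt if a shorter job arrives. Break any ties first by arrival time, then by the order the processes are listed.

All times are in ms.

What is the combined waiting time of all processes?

Schedule: | P7 0-5 | P5 5-10 | P4 10-11 | P5 11-13 | P6 13-22 | P1 22-31 | P2 31-40 | P3 40-50 |
Completion: P1=31  P2=40  P3=50  P4=11  P5=13  P6=22  P7=5
Waiting = turnaround − burst: P1=18, P2=27, P3=35, P4=0, P5=3, P6=13, P7=0
Total waiting = 18 + 27 + 35 + 0 + 3 + 13 + 0 = 96

96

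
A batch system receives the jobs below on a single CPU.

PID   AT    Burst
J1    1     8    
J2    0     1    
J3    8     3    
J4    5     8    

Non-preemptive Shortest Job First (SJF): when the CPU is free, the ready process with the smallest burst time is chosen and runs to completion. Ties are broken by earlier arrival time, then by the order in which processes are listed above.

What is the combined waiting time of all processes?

Schedule: | J2 0-1 | J1 1-9 | J3 9-12 | J4 12-20 |
Completion: J1=9  J2=1  J3=12  J4=20
Turnaround (C−A): J1=8  J2=1  J3=4  J4=15
Waiting = turnaround − burst: J1=0, J2=0, J3=1, J4=7
Total waiting = 0 + 0 + 1 + 7 = 8

8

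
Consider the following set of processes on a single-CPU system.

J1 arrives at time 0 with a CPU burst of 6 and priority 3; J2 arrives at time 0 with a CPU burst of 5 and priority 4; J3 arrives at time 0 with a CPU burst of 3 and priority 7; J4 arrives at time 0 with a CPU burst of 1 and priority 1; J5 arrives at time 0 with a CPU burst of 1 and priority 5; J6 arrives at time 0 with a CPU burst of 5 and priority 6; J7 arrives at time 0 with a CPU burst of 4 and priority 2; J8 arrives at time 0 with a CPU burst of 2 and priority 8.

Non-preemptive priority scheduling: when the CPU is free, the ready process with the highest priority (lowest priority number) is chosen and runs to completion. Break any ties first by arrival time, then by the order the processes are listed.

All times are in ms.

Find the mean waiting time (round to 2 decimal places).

12.13

Gantt: | J4 0-1 | J7 1-5 | J1 5-11 | J2 11-16 | J5 16-17 | J6 17-22 | J3 22-25 | J8 25-27 |
Completion: J1=11  J2=16  J3=25  J4=1  J5=17  J6=22  J7=5  J8=27
Waiting times: J1=5, J2=11, J3=22, J4=0, J5=16, J6=17, J7=1, J8=25
Average waiting = (5+11+22+0+16+17+1+25) / 8 = 97/8 = 12.13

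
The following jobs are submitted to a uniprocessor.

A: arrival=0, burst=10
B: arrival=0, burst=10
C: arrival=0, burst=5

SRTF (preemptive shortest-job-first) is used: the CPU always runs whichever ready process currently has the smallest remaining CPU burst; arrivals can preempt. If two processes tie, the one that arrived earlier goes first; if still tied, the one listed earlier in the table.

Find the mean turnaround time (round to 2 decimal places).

15.00

Timeline: | C 0-5 | A 5-15 | B 15-25 |
Completion: A=15  B=25  C=5
Turnaround times: A=15, B=25, C=5
Average turnaround = (15+25+5) / 3 = 45/3 = 15.00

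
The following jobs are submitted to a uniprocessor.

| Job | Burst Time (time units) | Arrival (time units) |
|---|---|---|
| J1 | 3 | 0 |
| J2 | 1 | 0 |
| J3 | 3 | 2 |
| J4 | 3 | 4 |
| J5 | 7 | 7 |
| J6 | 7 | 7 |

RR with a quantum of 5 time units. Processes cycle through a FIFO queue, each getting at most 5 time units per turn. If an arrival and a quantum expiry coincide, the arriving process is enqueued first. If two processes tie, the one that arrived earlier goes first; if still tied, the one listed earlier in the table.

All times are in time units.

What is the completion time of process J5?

Timeline: | J1 0-3 | J2 3-4 | J3 4-7 | J4 7-10 | J5 10-15 | J6 15-20 | J5 20-22 | J6 22-24 |
Completion: J1=3  J2=4  J3=7  J4=10  J5=22  J6=24
Turnaround (C−A): J1=3  J2=4  J3=5  J4=6  J5=15  J6=17

22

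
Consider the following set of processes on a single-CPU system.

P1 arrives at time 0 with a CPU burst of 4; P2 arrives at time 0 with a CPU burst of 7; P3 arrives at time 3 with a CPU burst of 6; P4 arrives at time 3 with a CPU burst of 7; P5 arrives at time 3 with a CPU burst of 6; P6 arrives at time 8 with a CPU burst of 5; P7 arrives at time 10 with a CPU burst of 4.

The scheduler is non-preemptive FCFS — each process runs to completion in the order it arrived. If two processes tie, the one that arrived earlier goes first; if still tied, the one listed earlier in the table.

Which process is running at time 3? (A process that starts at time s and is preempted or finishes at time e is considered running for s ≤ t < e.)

Gantt: | P1 0-4 | P2 4-11 | P3 11-17 | P4 17-24 | P5 24-30 | P6 30-35 | P7 35-39 |
Completion: P1=4  P2=11  P3=17  P4=24  P5=30  P6=35  P7=39
Turnaround (C−A): P1=4  P2=11  P3=14  P4=21  P5=27  P6=27  P7=29

P1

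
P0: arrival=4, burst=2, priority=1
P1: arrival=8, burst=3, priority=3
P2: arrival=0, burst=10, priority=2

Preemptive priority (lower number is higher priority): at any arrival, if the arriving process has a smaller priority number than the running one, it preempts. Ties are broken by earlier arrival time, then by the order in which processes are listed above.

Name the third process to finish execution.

Timeline: | P2 0-4 | P0 4-6 | P2 6-12 | P1 12-15 |
Completion: P0=6  P1=15  P2=12
Turnaround (C−A): P0=2  P1=7  P2=12
Finish order: P0 → P2 → P1

P1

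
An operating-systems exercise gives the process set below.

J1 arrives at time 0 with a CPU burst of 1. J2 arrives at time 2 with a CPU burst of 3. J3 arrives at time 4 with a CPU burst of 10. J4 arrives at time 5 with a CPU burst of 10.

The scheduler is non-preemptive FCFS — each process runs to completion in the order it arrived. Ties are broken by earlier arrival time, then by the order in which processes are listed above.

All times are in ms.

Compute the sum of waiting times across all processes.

Timeline: | J1 0-1 | idle 1-2 | J2 2-5 | J3 5-15 | J4 15-25 |
Completion: J1=1  J2=5  J3=15  J4=25
Turnaround (C−A): J1=1  J2=3  J3=11  J4=20
Waiting = turnaround − burst: J1=0, J2=0, J3=1, J4=10
Total waiting = 0 + 0 + 1 + 10 = 11

11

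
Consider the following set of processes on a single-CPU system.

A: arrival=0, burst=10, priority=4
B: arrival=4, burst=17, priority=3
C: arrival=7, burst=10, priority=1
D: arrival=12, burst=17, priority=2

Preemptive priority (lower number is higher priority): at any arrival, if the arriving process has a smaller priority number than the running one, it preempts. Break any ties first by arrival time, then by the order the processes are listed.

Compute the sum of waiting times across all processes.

76

Schedule: | A 0-4 | B 4-7 | C 7-17 | D 17-34 | B 34-48 | A 48-54 |
Completion: A=54  B=48  C=17  D=34
Turnaround (C−A): A=54  B=44  C=10  D=22
Waiting = turnaround − burst: A=44, B=27, C=0, D=5
Total waiting = 44 + 27 + 0 + 5 = 76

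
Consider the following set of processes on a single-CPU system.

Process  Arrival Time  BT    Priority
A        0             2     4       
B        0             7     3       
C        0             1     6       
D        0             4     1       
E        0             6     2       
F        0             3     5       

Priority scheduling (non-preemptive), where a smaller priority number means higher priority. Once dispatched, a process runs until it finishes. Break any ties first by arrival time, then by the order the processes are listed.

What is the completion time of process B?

Gantt: | D 0-4 | E 4-10 | B 10-17 | A 17-19 | F 19-22 | C 22-23 |
Completion: A=19  B=17  C=23  D=4  E=10  F=22
Turnaround (C−A): A=19  B=17  C=23  D=4  E=10  F=22

17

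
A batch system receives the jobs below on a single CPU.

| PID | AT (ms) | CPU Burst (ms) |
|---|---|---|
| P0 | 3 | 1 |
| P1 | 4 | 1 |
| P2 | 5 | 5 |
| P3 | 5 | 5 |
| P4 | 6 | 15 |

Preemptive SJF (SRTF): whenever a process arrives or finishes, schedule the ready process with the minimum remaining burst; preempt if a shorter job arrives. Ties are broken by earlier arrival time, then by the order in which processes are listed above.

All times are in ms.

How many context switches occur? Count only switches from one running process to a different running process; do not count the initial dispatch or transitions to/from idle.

Schedule: | idle 0-3 | P0 3-4 | P1 4-5 | P2 5-10 | P3 10-15 | P4 15-30 |
Completion: P0=4  P1=5  P2=10  P3=15  P4=30
Turnaround (C−A): P0=1  P1=1  P2=5  P3=10  P4=24

4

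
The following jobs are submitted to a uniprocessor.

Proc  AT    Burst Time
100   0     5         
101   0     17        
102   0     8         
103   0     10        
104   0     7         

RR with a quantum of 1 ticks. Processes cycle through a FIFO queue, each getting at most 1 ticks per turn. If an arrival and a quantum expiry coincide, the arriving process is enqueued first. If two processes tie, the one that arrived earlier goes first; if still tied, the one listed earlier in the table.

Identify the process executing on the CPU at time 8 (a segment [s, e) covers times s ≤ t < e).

103

Gantt: | 100 0-1 | 101 1-2 | 102 2-3 | 103 3-4 | 104 4-5 | 100 5-6 | 101 6-7 | 102 7-8 | 103 8-9 | 104 9-10 | 100 10-11 | 101 11-12 | 102 12-13 | 103 13-14 | 104 14-15 | 100 15-16 | 101 16-17 | 102 17-18 | 103 18-19 | 104 19-20 | 100 20-21 | 101 21-22 | 102 22-23 | 103 23-24 | 104 24-25 | 101 25-26 | 102 26-27 | 103 27-28 | 104 28-29 | 101 29-30 | 102 30-31 | 103 31-32 | 104 32-33 | 101 33-34 | 102 34-35 | 103 35-36 | 101 36-37 | 103 37-38 | 101 38-39 | 103 39-40 | 101 40-47 |
Completion: 100=21  101=47  102=35  103=40  104=33
Turnaround (C−A): 100=21  101=47  102=35  103=40  104=33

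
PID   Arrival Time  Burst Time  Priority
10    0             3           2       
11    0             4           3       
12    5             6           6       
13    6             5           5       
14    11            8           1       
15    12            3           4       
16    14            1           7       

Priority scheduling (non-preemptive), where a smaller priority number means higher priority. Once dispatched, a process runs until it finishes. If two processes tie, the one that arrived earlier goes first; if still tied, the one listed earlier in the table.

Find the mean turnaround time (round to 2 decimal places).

Schedule: | 10 0-3 | 11 3-7 | 13 7-12 | 14 12-20 | 15 20-23 | 12 23-29 | 16 29-30 |
Completion: 10=3  11=7  12=29  13=12  14=20  15=23  16=30
Turnaround times: 10=3, 11=7, 12=24, 13=6, 14=9, 15=11, 16=16
Average turnaround = (3+7+24+6+9+11+16) / 7 = 76/7 = 10.86

10.86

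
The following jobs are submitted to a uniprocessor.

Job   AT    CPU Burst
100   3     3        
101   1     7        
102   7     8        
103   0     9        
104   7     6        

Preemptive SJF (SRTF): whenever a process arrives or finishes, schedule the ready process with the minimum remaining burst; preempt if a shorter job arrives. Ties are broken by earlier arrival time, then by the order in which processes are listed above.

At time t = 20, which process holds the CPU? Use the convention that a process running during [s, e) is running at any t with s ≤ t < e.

Gantt: | 103 0-1 | 101 1-3 | 100 3-6 | 101 6-11 | 104 11-17 | 103 17-25 | 102 25-33 |
Completion: 100=6  101=11  102=33  103=25  104=17
Turnaround (C−A): 100=3  101=10  102=26  103=25  104=10

103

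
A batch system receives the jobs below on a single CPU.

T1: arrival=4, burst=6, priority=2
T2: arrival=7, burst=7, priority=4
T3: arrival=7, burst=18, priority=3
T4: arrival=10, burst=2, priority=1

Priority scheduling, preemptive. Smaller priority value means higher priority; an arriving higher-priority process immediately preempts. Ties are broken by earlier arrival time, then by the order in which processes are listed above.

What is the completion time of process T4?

12

Gantt: | idle 0-4 | T1 4-10 | T4 10-12 | T3 12-30 | T2 30-37 |
Completion: T1=10  T2=37  T3=30  T4=12
Turnaround (C−A): T1=6  T2=30  T3=23  T4=2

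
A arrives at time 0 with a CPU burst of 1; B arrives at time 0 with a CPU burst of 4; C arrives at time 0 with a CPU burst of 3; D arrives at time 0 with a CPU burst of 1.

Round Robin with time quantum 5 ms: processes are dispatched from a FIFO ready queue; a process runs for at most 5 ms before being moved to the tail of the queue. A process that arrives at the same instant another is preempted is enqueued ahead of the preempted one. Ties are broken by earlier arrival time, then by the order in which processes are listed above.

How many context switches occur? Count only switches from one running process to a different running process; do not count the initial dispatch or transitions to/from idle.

3

Schedule: | A 0-1 | B 1-5 | C 5-8 | D 8-9 |
Completion: A=1  B=5  C=8  D=9
Turnaround (C−A): A=1  B=5  C=8  D=9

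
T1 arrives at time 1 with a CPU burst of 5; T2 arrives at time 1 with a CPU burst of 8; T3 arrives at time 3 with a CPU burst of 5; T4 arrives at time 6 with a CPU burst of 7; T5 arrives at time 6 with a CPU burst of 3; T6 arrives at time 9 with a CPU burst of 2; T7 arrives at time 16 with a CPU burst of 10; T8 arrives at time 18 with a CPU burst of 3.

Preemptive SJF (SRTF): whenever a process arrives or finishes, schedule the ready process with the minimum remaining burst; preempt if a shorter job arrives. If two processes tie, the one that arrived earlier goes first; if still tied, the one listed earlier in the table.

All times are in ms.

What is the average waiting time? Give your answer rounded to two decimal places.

Timeline: | idle 0-1 | T1 1-6 | T5 6-9 | T6 9-11 | T3 11-16 | T4 16-18 | T8 18-21 | T4 21-26 | T2 26-34 | T7 34-44 |
Completion: T1=6  T2=34  T3=16  T4=26  T5=9  T6=11  T7=44  T8=21
Waiting times: T1=0, T2=25, T3=8, T4=13, T5=0, T6=0, T7=18, T8=0
Average waiting = (0+25+8+13+0+0+18+0) / 8 = 64/8 = 8.00

8.00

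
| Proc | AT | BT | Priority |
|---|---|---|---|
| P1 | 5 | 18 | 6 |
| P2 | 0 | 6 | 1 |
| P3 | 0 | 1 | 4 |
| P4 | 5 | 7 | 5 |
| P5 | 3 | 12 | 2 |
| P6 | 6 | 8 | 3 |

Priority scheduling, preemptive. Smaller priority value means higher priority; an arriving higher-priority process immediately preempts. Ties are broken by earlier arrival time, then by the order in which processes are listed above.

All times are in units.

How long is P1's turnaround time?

Schedule: | P2 0-6 | P5 6-18 | P6 18-26 | P3 26-27 | P4 27-34 | P1 34-52 |
Completion: P1=52  P2=6  P3=27  P4=34  P5=18  P6=26
Turnaround(P1) = completion − arrival = 52 − 5 = 47

47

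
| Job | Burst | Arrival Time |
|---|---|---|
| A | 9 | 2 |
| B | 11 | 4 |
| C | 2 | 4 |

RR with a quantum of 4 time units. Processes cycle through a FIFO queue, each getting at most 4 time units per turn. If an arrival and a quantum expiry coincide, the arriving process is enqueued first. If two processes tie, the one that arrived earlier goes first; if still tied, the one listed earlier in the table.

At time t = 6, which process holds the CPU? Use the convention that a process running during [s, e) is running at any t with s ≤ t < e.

B

Timeline: | idle 0-2 | A 2-6 | B 6-10 | C 10-12 | A 12-16 | B 16-20 | A 20-21 | B 21-24 |
Completion: A=21  B=24  C=12
Turnaround (C−A): A=19  B=20  C=8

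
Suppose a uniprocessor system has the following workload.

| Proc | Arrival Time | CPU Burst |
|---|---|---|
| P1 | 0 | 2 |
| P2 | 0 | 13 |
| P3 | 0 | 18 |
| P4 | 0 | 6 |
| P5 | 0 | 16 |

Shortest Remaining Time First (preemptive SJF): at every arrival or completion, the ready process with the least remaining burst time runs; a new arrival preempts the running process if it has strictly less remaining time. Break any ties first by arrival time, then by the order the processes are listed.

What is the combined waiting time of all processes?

Timeline: | P1 0-2 | P4 2-8 | P2 8-21 | P5 21-37 | P3 37-55 |
Completion: P1=2  P2=21  P3=55  P4=8  P5=37
Waiting = turnaround − burst: P1=0, P2=8, P3=37, P4=2, P5=21
Total waiting = 0 + 8 + 37 + 2 + 21 = 68

68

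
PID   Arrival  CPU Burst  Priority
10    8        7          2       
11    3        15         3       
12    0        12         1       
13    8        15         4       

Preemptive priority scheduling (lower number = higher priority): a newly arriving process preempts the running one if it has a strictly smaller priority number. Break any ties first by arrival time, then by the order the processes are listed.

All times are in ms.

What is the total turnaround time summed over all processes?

Gantt: | 12 0-12 | 10 12-19 | 11 19-34 | 13 34-49 |
Completion: 10=19  11=34  12=12  13=49
Turnaround = completion − arrival: 10=11, 11=31, 12=12, 13=41
Total turnaround = 11 + 31 + 12 + 41 = 95

95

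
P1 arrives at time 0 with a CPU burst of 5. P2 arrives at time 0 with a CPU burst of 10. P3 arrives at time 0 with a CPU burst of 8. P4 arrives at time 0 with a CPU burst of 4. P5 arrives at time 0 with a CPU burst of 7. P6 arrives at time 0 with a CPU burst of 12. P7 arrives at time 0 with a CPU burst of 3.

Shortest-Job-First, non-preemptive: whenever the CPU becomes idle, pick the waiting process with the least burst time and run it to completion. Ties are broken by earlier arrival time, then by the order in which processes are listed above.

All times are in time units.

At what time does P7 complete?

3

Gantt: | P7 0-3 | P4 3-7 | P1 7-12 | P5 12-19 | P3 19-27 | P2 27-37 | P6 37-49 |
Completion: P1=12  P2=37  P3=27  P4=7  P5=19  P6=49  P7=3
Turnaround (C−A): P1=12  P2=37  P3=27  P4=7  P5=19  P6=49  P7=3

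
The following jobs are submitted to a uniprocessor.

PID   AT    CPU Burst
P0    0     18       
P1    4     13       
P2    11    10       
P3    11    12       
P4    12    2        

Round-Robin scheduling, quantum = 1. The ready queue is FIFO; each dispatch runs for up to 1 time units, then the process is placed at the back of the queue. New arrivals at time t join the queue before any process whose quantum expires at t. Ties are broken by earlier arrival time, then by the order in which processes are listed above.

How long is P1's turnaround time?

Timeline: | P0 0-4 | P1 4-5 | P0 5-6 | P1 6-7 | P0 7-8 | P1 8-9 | P0 9-10 | P1 10-11 | P0 11-12 | P2 12-13 | P3 13-14 | P1 14-15 | P4 15-16 | P0 16-17 | P2 17-18 | P3 18-19 | P1 19-20 | P4 20-21 | P0 21-22 | P2 22-23 | P3 23-24 | P1 24-25 | P0 25-26 | P2 26-27 | P3 27-28 | P1 28-29 | P0 29-30 | P2 30-31 | P3 31-32 | P1 32-33 | P0 33-34 | P2 34-35 | P3 35-36 | P1 36-37 | P0 37-38 | P2 38-39 | P3 39-40 | P1 40-41 | P0 41-42 | P2 42-43 | P3 43-44 | P1 44-45 | P0 45-46 | P2 46-47 | P3 47-48 | P1 48-49 | P0 49-50 | P2 50-51 | P3 51-52 | P0 52-53 | P3 53-55 |
Completion: P0=53  P1=49  P2=51  P3=55  P4=21
Turnaround (C−A): P0=53  P1=45  P2=40  P3=44  P4=9
Turnaround(P1) = completion − arrival = 49 − 4 = 45

45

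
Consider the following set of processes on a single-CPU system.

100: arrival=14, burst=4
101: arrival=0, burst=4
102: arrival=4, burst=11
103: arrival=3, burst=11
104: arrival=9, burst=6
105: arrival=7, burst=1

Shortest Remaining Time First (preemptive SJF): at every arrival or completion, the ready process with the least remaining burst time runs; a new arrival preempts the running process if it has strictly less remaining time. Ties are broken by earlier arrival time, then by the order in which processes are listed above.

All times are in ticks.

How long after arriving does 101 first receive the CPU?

Schedule: | 101 0-4 | 103 4-7 | 105 7-8 | 103 8-9 | 104 9-15 | 100 15-19 | 103 19-26 | 102 26-37 |
Completion: 100=19  101=4  102=37  103=26  104=15  105=8
Turnaround (C−A): 100=5  101=4  102=33  103=23  104=6  105=1
Response(101) = first start − arrival = 0 − 0 = 0

0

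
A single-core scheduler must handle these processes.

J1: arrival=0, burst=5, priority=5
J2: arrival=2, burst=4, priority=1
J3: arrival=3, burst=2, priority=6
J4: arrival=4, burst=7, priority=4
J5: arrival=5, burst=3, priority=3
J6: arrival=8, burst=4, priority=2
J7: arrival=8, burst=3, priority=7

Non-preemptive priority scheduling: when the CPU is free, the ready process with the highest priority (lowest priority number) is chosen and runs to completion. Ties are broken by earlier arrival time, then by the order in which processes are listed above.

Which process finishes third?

J6

Timeline: | J1 0-5 | J2 5-9 | J6 9-13 | J5 13-16 | J4 16-23 | J3 23-25 | J7 25-28 |
Completion: J1=5  J2=9  J3=25  J4=23  J5=16  J6=13  J7=28
Turnaround (C−A): J1=5  J2=7  J3=22  J4=19  J5=11  J6=5  J7=20
Finish order: J1 → J2 → J6 → J5 → J4 → J3 → J7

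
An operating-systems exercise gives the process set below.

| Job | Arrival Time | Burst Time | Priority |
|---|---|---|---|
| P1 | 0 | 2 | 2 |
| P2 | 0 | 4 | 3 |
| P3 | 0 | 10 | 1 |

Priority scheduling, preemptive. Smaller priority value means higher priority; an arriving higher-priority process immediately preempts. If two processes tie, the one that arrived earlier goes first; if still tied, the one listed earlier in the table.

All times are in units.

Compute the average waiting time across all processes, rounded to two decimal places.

7.33

Timeline: | P3 0-10 | P1 10-12 | P2 12-16 |
Completion: P1=12  P2=16  P3=10
Waiting times: P1=10, P2=12, P3=0
Average waiting = (10+12+0) / 3 = 22/3 = 7.33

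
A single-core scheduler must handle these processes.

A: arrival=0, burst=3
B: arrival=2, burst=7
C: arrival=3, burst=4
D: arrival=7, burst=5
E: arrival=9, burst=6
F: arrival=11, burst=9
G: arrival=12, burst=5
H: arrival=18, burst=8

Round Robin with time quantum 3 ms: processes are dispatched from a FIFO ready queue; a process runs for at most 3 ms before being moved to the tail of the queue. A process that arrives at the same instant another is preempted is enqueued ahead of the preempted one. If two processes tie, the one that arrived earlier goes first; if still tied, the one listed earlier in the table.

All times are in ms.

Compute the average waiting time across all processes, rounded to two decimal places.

16.50

Schedule: | A 0-3 | B 3-6 | C 6-9 | B 9-12 | D 12-15 | E 15-18 | C 18-19 | F 19-22 | G 22-25 | B 25-26 | D 26-28 | H 28-31 | E 31-34 | F 34-37 | G 37-39 | H 39-42 | F 42-45 | H 45-47 |
Completion: A=3  B=26  C=19  D=28  E=34  F=45  G=39  H=47
Waiting times: A=0, B=17, C=12, D=16, E=19, F=25, G=22, H=21
Average waiting = (0+17+12+16+19+25+22+21) / 8 = 132/8 = 16.50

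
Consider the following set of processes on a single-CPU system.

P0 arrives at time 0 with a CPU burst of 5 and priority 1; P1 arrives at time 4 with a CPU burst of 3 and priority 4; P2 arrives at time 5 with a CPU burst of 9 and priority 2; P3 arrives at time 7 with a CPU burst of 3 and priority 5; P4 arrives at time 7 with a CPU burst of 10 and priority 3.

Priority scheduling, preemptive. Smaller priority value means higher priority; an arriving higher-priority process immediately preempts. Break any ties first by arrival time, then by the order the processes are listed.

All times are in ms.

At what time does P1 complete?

Gantt: | P0 0-5 | P2 5-14 | P4 14-24 | P1 24-27 | P3 27-30 |
Completion: P0=5  P1=27  P2=14  P3=30  P4=24
Turnaround (C−A): P0=5  P1=23  P2=9  P3=23  P4=17

27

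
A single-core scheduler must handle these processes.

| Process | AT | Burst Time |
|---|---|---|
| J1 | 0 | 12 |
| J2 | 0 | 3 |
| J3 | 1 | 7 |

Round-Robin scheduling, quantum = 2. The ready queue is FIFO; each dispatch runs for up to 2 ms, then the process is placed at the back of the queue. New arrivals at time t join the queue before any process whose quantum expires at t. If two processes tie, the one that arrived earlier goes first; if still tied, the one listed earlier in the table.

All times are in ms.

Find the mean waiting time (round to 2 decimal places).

8.67

Gantt: | J1 0-2 | J2 2-4 | J3 4-6 | J1 6-8 | J2 8-9 | J3 9-11 | J1 11-13 | J3 13-15 | J1 15-17 | J3 17-18 | J1 18-22 |
Completion: J1=22  J2=9  J3=18
Turnaround (C−A): J1=22  J2=9  J3=17
Waiting times: J1=10, J2=6, J3=10
Average waiting = (10+6+10) / 3 = 26/3 = 8.67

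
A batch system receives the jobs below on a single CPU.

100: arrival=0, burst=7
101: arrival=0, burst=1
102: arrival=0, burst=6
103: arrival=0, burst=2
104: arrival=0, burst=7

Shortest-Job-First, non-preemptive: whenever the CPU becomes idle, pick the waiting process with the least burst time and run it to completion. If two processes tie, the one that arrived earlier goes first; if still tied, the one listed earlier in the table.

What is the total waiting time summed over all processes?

Timeline: | 101 0-1 | 103 1-3 | 102 3-9 | 100 9-16 | 104 16-23 |
Completion: 100=16  101=1  102=9  103=3  104=23
Waiting = turnaround − burst: 100=9, 101=0, 102=3, 103=1, 104=16
Total waiting = 9 + 0 + 3 + 1 + 16 = 29

29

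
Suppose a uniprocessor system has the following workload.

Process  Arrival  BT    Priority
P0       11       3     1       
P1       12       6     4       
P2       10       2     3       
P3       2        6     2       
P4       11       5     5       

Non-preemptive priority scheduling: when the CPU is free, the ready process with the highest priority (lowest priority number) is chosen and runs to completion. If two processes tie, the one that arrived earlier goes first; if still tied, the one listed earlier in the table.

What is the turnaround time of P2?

Schedule: | idle 0-2 | P3 2-8 | idle 8-10 | P2 10-12 | P0 12-15 | P1 15-21 | P4 21-26 |
Completion: P0=15  P1=21  P2=12  P3=8  P4=26
Turnaround(P2) = completion − arrival = 12 − 10 = 2

2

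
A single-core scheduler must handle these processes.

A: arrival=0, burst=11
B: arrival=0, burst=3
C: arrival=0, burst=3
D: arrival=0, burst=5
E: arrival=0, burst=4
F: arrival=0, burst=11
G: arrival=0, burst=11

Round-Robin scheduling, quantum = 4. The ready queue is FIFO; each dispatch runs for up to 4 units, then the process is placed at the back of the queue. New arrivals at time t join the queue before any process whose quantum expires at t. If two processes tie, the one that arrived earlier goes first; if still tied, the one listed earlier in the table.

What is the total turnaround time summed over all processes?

201

Schedule: | A 0-4 | B 4-7 | C 7-10 | D 10-14 | E 14-18 | F 18-22 | G 22-26 | A 26-30 | D 30-31 | F 31-35 | G 35-39 | A 39-42 | F 42-45 | G 45-48 |
Completion: A=42  B=7  C=10  D=31  E=18  F=45  G=48
Turnaround (C−A): A=42  B=7  C=10  D=31  E=18  F=45  G=48
Turnaround = completion − arrival: A=42, B=7, C=10, D=31, E=18, F=45, G=48
Total turnaround = 42 + 7 + 10 + 31 + 18 + 45 + 48 = 201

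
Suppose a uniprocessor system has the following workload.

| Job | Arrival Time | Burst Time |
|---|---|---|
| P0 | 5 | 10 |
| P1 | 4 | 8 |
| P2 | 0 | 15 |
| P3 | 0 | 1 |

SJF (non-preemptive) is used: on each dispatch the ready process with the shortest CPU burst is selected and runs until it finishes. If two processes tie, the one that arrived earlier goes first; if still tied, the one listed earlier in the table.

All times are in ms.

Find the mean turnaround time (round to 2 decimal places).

Timeline: | P3 0-1 | P2 1-16 | P1 16-24 | P0 24-34 |
Completion: P0=34  P1=24  P2=16  P3=1
Turnaround (C−A): P0=29  P1=20  P2=16  P3=1
Turnaround times: P0=29, P1=20, P2=16, P3=1
Average turnaround = (29+20+16+1) / 4 = 66/4 = 16.50

16.50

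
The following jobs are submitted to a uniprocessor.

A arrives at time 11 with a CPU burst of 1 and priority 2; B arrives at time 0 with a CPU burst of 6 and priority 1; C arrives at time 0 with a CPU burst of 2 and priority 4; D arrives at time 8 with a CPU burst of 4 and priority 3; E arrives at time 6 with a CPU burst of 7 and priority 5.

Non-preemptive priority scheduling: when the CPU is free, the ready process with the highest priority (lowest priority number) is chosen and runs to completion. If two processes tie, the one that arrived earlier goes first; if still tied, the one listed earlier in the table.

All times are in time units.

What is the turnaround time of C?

8

Timeline: | B 0-6 | C 6-8 | D 8-12 | A 12-13 | E 13-20 |
Completion: A=13  B=6  C=8  D=12  E=20
Turnaround (C−A): A=2  B=6  C=8  D=4  E=14
Turnaround(C) = completion − arrival = 8 − 0 = 8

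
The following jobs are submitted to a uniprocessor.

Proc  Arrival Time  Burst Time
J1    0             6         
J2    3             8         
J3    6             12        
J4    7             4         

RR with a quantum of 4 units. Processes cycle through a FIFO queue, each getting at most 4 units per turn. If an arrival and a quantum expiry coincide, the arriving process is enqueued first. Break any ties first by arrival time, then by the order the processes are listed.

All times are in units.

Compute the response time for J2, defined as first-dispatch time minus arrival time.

1

Schedule: | J1 0-4 | J2 4-8 | J1 8-10 | J3 10-14 | J4 14-18 | J2 18-22 | J3 22-30 |
Completion: J1=10  J2=22  J3=30  J4=18
Turnaround (C−A): J1=10  J2=19  J3=24  J4=11
Response(J2) = first start − arrival = 4 − 3 = 1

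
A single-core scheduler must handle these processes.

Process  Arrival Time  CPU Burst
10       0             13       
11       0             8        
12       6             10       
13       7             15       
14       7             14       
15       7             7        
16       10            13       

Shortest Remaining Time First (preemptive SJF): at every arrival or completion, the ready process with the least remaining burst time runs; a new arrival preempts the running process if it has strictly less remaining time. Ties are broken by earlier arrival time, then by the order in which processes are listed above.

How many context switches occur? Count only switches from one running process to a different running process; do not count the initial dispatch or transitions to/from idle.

Timeline: | 11 0-8 | 15 8-15 | 12 15-25 | 10 25-38 | 16 38-51 | 14 51-65 | 13 65-80 |
Completion: 10=38  11=8  12=25  13=80  14=65  15=15  16=51
Turnaround (C−A): 10=38  11=8  12=19  13=73  14=58  15=8  16=41

6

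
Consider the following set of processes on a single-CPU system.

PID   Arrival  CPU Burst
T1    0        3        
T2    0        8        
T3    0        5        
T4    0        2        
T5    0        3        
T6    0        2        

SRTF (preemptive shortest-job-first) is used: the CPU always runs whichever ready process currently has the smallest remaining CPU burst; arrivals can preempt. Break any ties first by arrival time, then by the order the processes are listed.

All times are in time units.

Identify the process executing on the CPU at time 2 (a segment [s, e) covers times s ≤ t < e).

T6

Schedule: | T4 0-2 | T6 2-4 | T1 4-7 | T5 7-10 | T3 10-15 | T2 15-23 |
Completion: T1=7  T2=23  T3=15  T4=2  T5=10  T6=4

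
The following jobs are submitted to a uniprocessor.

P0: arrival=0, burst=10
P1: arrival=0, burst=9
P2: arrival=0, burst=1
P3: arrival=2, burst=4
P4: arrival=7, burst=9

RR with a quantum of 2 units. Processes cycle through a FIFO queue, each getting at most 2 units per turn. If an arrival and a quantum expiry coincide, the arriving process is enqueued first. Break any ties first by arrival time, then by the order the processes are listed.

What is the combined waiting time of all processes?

Timeline: | P0 0-2 | P1 2-4 | P2 4-5 | P3 5-7 | P0 7-9 | P1 9-11 | P4 11-13 | P3 13-15 | P0 15-17 | P1 17-19 | P4 19-21 | P0 21-23 | P1 23-25 | P4 25-27 | P0 27-29 | P1 29-30 | P4 30-33 |
Completion: P0=29  P1=30  P2=5  P3=15  P4=33
Turnaround (C−A): P0=29  P1=30  P2=5  P3=13  P4=26
Waiting = turnaround − burst: P0=19, P1=21, P2=4, P3=9, P4=17
Total waiting = 19 + 21 + 4 + 9 + 17 = 70

70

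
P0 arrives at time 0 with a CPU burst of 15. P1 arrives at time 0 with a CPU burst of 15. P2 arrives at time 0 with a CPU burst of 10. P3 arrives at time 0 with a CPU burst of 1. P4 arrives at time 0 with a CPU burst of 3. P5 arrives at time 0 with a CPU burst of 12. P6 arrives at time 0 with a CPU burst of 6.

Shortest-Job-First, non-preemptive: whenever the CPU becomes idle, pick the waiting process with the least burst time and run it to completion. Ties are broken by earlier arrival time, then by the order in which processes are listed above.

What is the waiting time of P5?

20

Schedule: | P3 0-1 | P4 1-4 | P6 4-10 | P2 10-20 | P5 20-32 | P0 32-47 | P1 47-62 |
Completion: P0=47  P1=62  P2=20  P3=1  P4=4  P5=32  P6=10
Waiting(P5) = turnaround − burst = 32 − 12 = 20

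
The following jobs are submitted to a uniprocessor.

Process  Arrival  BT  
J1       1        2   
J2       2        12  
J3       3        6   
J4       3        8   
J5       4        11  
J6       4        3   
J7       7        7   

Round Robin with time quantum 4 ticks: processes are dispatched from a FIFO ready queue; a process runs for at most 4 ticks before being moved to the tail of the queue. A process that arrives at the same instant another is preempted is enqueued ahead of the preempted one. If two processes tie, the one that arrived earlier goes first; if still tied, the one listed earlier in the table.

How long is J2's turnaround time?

Timeline: | idle 0-1 | J1 1-3 | J2 3-7 | J3 7-11 | J4 11-15 | J5 15-19 | J6 19-22 | J7 22-26 | J2 26-30 | J3 30-32 | J4 32-36 | J5 36-40 | J7 40-43 | J2 43-47 | J5 47-50 |
Completion: J1=3  J2=47  J3=32  J4=36  J5=50  J6=22  J7=43
Turnaround (C−A): J1=2  J2=45  J3=29  J4=33  J5=46  J6=18  J7=36
Turnaround(J2) = completion − arrival = 47 − 2 = 45

45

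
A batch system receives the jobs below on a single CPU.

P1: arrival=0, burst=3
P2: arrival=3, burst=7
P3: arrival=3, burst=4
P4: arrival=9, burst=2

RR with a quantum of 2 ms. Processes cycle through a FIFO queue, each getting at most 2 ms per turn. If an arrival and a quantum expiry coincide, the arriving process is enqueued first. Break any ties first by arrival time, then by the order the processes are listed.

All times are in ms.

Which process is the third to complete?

Schedule: | P1 0-3 | P2 3-5 | P3 5-7 | P2 7-9 | P3 9-11 | P4 11-13 | P2 13-16 |
Completion: P1=3  P2=16  P3=11  P4=13
Turnaround (C−A): P1=3  P2=13  P3=8  P4=4
Finish order: P1 → P3 → P4 → P2

P4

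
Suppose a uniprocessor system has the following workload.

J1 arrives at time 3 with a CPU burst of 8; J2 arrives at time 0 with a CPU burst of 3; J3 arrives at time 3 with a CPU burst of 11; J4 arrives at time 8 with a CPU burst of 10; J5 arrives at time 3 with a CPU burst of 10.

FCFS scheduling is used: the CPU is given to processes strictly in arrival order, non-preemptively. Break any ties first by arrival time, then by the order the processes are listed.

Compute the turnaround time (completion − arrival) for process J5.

29

Gantt: | J2 0-3 | J1 3-11 | J3 11-22 | J5 22-32 | J4 32-42 |
Completion: J1=11  J2=3  J3=22  J4=42  J5=32
Turnaround (C−A): J1=8  J2=3  J3=19  J4=34  J5=29
Turnaround(J5) = completion − arrival = 32 − 3 = 29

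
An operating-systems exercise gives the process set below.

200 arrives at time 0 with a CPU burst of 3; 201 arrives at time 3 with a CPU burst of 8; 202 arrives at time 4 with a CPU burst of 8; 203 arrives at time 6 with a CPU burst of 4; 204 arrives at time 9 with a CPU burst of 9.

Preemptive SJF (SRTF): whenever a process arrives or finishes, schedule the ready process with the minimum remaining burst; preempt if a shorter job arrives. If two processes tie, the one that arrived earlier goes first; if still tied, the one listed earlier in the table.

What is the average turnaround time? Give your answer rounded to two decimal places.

12.20

Gantt: | 200 0-3 | 201 3-6 | 203 6-10 | 201 10-15 | 202 15-23 | 204 23-32 |
Completion: 200=3  201=15  202=23  203=10  204=32
Turnaround times: 200=3, 201=12, 202=19, 203=4, 204=23
Average turnaround = (3+12+19+4+23) / 5 = 61/5 = 12.20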